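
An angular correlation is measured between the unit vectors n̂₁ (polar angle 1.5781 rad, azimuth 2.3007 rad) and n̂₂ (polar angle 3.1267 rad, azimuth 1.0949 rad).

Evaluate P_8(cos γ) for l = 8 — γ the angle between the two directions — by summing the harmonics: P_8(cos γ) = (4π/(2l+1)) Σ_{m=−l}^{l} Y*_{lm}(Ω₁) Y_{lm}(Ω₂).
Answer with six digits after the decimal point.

Term-by-term m-sum for l=8 (normalisation 4π/17 = 0.739198):
  m=-8: Y*=(0.465364, -0.221337)  Y=(-0.000000, -0.000000)  product (-0.000000, -0.000000)
  m=-7: Y*=(0.013885, 0.005820)  Y=(-0.000000, 0.000000)  product (-0.000000, 0.000000)
  m=-6: Y*=(-0.122913, -0.355401)  Y=(0.000000, -0.000000)  product (-0.000000, -0.000000)
  m=-5: Y*=(0.008662, -0.015561)  Y=(-0.000000, -0.000000)  product (-0.000000, 0.000000)
  m=-4: Y*=(-0.329498, 0.074367)  Y=(-0.000000, 0.000001)  product (0.000000, -0.000000)
  m=-3: Y*=(-0.015580, -0.011097)  Y=(0.000046, -0.000007)  product (-0.000001, -0.000000)
  m=-2: Y*=(0.035661, 0.319982)  Y=(-0.001327, -0.001862)  product (0.000549, -0.000491)
  m=-1: Y*=(-0.013134, 0.014679)  Y=(-0.033602, 0.065195)  product (-0.000516, -0.001350)
  m=+0: Y*=(0.317426, -0.000000)  Y=(1.158468, 0.000000)  product (0.367728, 0.000000)
  m=+1: Y*=(0.013134, 0.014679)  Y=(0.033602, 0.065195)  product (-0.000516, 0.001350)
  m=+2: Y*=(0.035661, -0.319982)  Y=(-0.001327, 0.001862)  product (0.000549, 0.000491)
  m=+3: Y*=(0.015580, -0.011097)  Y=(-0.000046, -0.000007)  product (-0.000001, 0.000000)
  m=+4: Y*=(-0.329498, -0.074367)  Y=(-0.000000, -0.000001)  product (0.000000, 0.000000)
  m=+5: Y*=(-0.008662, -0.015561)  Y=(0.000000, -0.000000)  product (-0.000000, -0.000000)
  m=+6: Y*=(-0.122913, 0.355401)  Y=(0.000000, 0.000000)  product (-0.000000, 0.000000)
  m=+7: Y*=(-0.013885, 0.005820)  Y=(0.000000, 0.000000)  product (-0.000000, -0.000000)
  m=+8: Y*=(0.465364, 0.221337)  Y=(-0.000000, 0.000000)  product (-0.000000, 0.000000)
Σ over m = (0.367792, -0.000000); ×(4π/17) → (0.271872, -0.000000). Real part: 0.271872

0.271872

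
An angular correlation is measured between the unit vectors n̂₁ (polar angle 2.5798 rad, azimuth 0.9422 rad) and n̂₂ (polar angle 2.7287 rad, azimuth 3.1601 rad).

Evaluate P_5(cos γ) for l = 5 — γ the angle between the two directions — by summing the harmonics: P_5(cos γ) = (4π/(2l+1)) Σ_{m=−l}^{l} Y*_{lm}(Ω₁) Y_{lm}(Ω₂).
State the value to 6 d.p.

Summing Y*_{l m}(θ₁,φ₁)·Y_{l m}(θ₂,φ₂) over m ∈ [−5, 5]; prefactor 4π/(2·5+1) = 1.142397:
  [-5]  conj(Y_{5,-5})(Ω₁) = -0.00003 - 0.01991j ; Y_{5,-5}(Ω₂) = -0.00481 + 0.00045j ; Δ = 0.00001 + 0.00010j
  [-4]  conj(Y_{5,-4})(Ω₁) = 0.08099 + 0.05870j ; Y_{5,-4}(Ω₂) = -0.03476 + 0.00258j ; Δ = -0.00297 - 0.00183j
  [-3]  conj(Y_{5,-3})(Ω₁) = -0.27079 + 0.08823j ; Y_{5,-3}(Ω₂) = -0.14619 + 0.00813j ; Δ = 0.03887 - 0.01510j
  [-2]  conj(Y_{5,-2})(Ω₁) = 0.14423 - 0.44473j ; Y_{5,-2}(Ω₂) = -0.37890 + 0.01403j ; Δ = -0.04841 + 0.17053j
  [-1]  conj(Y_{5,-1})(Ω₁) = 0.17511 + 0.24087j ; Y_{5,-1}(Ω₂) = -0.51862 + 0.00960j ; Δ = -0.09313 - 0.12324j
  [+0]  conj(Y_{5,0})(Ω₁) = 0.27892 + 0.00000j ; Y_{5,0}(Ω₂) = -0.06606 + 0.00000j ; Δ = -0.01843 + 0.00000j
  [+1]  conj(Y_{5,1})(Ω₁) = -0.17511 + 0.24087j ; Y_{5,1}(Ω₂) = 0.51862 + 0.00960j ; Δ = -0.09313 + 0.12324j
  [+2]  conj(Y_{5,2})(Ω₁) = 0.14423 + 0.44473j ; Y_{5,2}(Ω₂) = -0.37890 - 0.01403j ; Δ = -0.04841 - 0.17053j
  [+3]  conj(Y_{5,3})(Ω₁) = 0.27079 + 0.08823j ; Y_{5,3}(Ω₂) = 0.14619 + 0.00813j ; Δ = 0.03887 + 0.01510j
  [+4]  conj(Y_{5,4})(Ω₁) = 0.08099 - 0.05870j ; Y_{5,4}(Ω₂) = -0.03476 - 0.00258j ; Δ = -0.00297 + 0.00183j
  [+5]  conj(Y_{5,5})(Ω₁) = 0.00003 - 0.01991j ; Y_{5,5}(Ω₂) = 0.00481 + 0.00045j ; Δ = 0.00001 - 0.00010j
Σ over m = -0.22967 - 0.00000j; ×(4π/11) → -0.26237 - 0.00000j. Real part: -0.262369

-0.262369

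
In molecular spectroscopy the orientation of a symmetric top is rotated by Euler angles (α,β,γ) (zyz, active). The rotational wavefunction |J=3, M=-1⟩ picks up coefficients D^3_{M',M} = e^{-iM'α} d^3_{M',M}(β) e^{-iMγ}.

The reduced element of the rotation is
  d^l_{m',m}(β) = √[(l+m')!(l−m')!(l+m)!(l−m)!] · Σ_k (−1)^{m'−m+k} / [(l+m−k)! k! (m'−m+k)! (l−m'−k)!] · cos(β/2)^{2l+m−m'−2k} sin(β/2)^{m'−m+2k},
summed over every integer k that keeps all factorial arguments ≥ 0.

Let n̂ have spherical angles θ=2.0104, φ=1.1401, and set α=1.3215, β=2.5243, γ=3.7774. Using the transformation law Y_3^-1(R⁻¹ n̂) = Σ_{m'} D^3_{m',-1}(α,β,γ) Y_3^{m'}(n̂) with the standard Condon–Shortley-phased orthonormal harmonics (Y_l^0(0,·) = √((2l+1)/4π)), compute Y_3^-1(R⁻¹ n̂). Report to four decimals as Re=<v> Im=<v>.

Re=0.4239 Im=0.1347

Need the full column D^3_{m',-1} for m'=−3..3 at α=1.3215, β=2.5243, γ=3.7774.
cos(β/2)=0.303769, sin(β/2)=0.952746
d^3_{-3,-1}: single k=2 term ⇒ +0.029935;  D = +0.003348+0.029747i
d^3_{-2,-1}: k∈[1..2] ⇒ +0.007793 -0.153318 = -0.145525;  D = -0.144157-0.019906i
d^3_{-1,-1}: k∈[0..2] ⇒ +0.000786 -0.061833 +0.456191 = +0.395144;  D = +0.148953-0.365994i
d^3_{0,-1}: k∈[0..2] ⇒ -0.008537 +0.251927 -0.826075 = -0.582685;  D = +0.468824+0.346014i
d^3_{1,-1}: k∈[0..2] ⇒ +0.046375 -0.608255 +0.747932 = +0.186052;  D = -0.144000+0.117810i
d^3_{2,-1}: k∈[0..1] ⇒ -0.153318 +0.754099 = +0.600782;  D = +0.253936+0.544477i
d^3_{3,-1}: single k=0 term ⇒ +0.294470;  D = +0.289331-0.054774i
Y_3^{m'}(θ=2.0104,φ=1.1401) and Σ D·Y over m':
  (+0.0033+0.0297i)·(-0.2972+0.0851i)  (-0.1442-0.0199i)·(+0.2320+0.2702i)  (+0.1490-0.3660i)·(-0.0115+0.0251i)  (+0.4688+0.3460i)·(+0.3326+0.0000i)  (-0.1440+0.1178i)·(+0.0115+0.0251i)  (+0.2539+0.5445i)·(+0.2320-0.2702i)  (+0.2893-0.0548i)·(+0.2972+0.0851i)
Y_3^-1(R⁻¹ n̂) = +0.423914+0.134685i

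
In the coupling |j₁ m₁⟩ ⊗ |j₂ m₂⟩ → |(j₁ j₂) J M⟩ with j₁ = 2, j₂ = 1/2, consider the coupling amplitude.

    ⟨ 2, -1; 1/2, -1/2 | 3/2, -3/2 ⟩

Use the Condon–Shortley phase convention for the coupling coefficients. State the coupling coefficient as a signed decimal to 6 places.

+√(1/5) ≈ +0.447214

j₁+j₂−J=1  J+j₁−j₂=3  J−j₁+j₂=0  j₁+j₂+J+1=5
(j₁±m₁, j₂±m₂, J±M) = (1,3,0,1,0,3)
P² = 36/5
sum k=0..0:
  [0] +1/6 = 1/6
S = 1/6
C² = P²·S² = 1/5 ; C = +0.447214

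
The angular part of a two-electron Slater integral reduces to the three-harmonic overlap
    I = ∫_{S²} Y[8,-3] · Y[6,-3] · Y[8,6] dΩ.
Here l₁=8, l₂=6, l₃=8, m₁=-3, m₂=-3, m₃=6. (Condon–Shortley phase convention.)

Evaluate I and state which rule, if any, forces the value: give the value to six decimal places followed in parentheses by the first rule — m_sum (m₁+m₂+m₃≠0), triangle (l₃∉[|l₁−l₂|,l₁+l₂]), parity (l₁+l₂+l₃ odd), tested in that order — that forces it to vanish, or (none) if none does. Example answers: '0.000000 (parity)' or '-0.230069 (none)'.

0.023718 (none)

Rules hold: Σm=0, L=22 even, 2≤8≤14.
N = 17·13·17 = 3757
Δ = 6!·10!·6!/23! = 1/13742520792
Racah Σ t=0..6: t=0:+1/41803776000 t=1:−1/435456000 t=2:+1/39813120 t=3:−1/18662400 t=4:+1/39813120 t=5:−1/435456000 t=6:+1/41803776000 = -11/1393459200
⇒ 3j(8 6 8; 0 0 0)² = 600/96577, sgn -1
Racah Σ t=1..3: t=1:−1/20901888000 t=2:+1/2090188800 t=3:−1/2090188800 = -1/20901888000
⇒ 3j(8 6 8; -3 -3 6)² = 9/29716, sgn -1
4πI² = N·(3j₀)²·(3jₘ)² = 1350/190969
I = +1·√(0.00706921/4π) = 0.02371813
No selection rule forces the value: the integral is nonzero (none).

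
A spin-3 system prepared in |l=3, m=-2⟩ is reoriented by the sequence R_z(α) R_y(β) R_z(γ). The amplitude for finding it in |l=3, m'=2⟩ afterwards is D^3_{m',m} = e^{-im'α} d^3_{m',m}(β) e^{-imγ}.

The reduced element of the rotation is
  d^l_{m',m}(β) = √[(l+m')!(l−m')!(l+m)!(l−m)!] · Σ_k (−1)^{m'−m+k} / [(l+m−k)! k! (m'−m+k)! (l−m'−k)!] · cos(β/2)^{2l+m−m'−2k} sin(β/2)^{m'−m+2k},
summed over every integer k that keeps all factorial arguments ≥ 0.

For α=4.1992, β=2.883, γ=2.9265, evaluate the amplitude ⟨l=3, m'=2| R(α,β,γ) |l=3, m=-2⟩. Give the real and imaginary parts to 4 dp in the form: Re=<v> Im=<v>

First d^3_{2,-2}(β=2.8830), then the phase factors e^{-i(2)α} and e^{-i(-2)γ}:
c=cos(2.883000/2)=0.128936, s=sin(2.883000/2)=0.991653; N=√[120·1·1·120]=120.000000
k∈{0,1} keeps every argument non-negative
  k=0: (−1)^4·120.0000/(24)·0.1289^2·0.9917^4 = +0.080382
  k=1: (−1)^5·120.0000/(120)·0.1289^0·0.9917^6 = -0.950951
d^3_{2,-2}(2.8830) = +0.080382 -0.950951 = -0.870569
Phases: e^{-i·(2)·4.1992}=-0.517921-0.855429i, e^{-i·(-2)·2.9265}=+0.908888-0.417039i ⇒ D=+0.720378+0.488821i

Re=0.7204 Im=0.4888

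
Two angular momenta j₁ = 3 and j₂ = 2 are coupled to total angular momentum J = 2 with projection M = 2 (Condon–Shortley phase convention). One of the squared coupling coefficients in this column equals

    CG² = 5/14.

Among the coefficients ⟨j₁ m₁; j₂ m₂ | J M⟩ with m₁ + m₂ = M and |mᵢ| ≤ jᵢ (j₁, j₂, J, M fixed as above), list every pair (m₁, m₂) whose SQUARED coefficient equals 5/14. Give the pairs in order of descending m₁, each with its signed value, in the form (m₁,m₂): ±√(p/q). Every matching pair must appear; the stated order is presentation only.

(3,-1): +√(5/14); (2,0): −√(5/14)

Admissible pairs with m₁+m₂ = M = 2: (0,2), (1,1), (2,0), (3,-1)
  (m₁,m₂)=(3,-1): CG² = 5/14, CG = +√(5/14)   ← matches the target
  (m₁,m₂)=(2,0): CG² = 5/14, CG = −√(5/14)   ← matches the target
  (m₁,m₂)=(1,1): CG² = 3/14, CG = +√(3/14)
  (m₁,m₂)=(0,2): CG² = 1/14, CG = −√(1/14)
Pairs with CG² = 5/14: (3,-1): +√(5/14); (2,0): −√(5/14)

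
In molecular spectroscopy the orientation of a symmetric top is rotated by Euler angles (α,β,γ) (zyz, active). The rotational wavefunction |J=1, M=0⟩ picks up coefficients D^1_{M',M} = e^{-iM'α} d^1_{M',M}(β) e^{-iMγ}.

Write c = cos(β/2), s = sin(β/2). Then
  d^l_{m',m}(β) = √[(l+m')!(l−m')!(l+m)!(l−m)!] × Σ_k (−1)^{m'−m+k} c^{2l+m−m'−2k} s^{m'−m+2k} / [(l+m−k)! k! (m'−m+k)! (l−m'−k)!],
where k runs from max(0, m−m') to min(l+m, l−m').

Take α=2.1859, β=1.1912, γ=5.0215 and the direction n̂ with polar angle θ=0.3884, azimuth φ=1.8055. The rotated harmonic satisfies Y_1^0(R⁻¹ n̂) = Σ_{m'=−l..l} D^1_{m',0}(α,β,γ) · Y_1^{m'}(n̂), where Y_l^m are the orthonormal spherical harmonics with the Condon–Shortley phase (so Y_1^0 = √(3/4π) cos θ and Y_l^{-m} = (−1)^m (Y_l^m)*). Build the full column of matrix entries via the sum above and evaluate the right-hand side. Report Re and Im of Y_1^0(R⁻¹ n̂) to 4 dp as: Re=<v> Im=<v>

Re=0.3271 Im=0.0000

Need the full column D^1_{m',0} for m'=−1..1 at α=2.1859, β=1.1912, γ=5.0215.
cos(β/2)=0.827812, sin(β/2)=0.561006
d^1_{-1,0}: single k=1 term ⇒ +0.656771;  D = -0.378985+0.536394i
d^1_{0,0}: k∈[0..1] ⇒ +0.685273 -0.314727 = +0.370546;  D = +0.370546+0.000000i
d^1_{1,0}: single k=0 term ⇒ -0.656771;  D = +0.378985+0.536394i
Y_1^{m'}(θ=0.3884,φ=1.8055) and Σ D·Y over m':
  (-0.3790+0.5364i)·(-0.0304-0.1273i)  (+0.3705+0.0000i)·(+0.4522+0.0000i)  (+0.3790+0.5364i)·(+0.0304-0.1273i)
Y_1^0(R⁻¹ n̂) = +0.327144+0.000000i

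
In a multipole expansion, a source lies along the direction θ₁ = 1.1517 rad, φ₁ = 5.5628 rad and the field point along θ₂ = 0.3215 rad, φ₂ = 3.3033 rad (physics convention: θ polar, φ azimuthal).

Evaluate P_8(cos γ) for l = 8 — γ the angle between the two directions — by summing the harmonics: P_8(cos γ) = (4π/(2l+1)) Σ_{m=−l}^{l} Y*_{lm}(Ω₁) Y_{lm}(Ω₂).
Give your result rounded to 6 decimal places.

Expand P_8 via completeness: Σ_{m} conj(Y_{8,m}) at Ω₁ times Y_{8,m} at Ω₂ —
  m=-8: Y*=(0.216809, 0.124166)  Y=(0.000014, -0.000049)  product (0.000009, -0.000009)
  m=-7: Y*=(0.144399, 0.421149)  Y=(-0.000261, 0.000557)  product (-0.000272, -0.000030)
  m=-6: Y*=(-0.123394, 0.300123)  Y=(0.002647, -0.003865)  product (0.000833, 0.001271)
  m=-5: Y*=(0.097296, -0.048246)  Y=(-0.017627, 0.018462)  product (-0.000824, 0.002647)
  m=-4: Y*=(0.346664, 0.092239)  Y=(0.081453, -0.061515)  product (0.033911, -0.013812)
  m=-3: Y*=(0.035597, 0.053123)  Y=(-0.258980, 0.136519)  product (-0.016471, -0.008898)
  m=-2: Y*=(0.041620, -0.318282)  Y=(0.523261, -0.175388)  product (-0.034045, -0.173844)
  m=-1: Y*=(0.098047, -0.086061)  Y=(-0.501299, 0.081778)  product (-0.042113, 0.051160)
  m=+0: Y*=(-0.302803, -0.000000)  Y=(-0.184695, 0.000000)  product (0.055926, 0.000000)
  m=+1: Y*=(-0.098047, -0.086061)  Y=(0.501299, 0.081778)  product (-0.042113, -0.051160)
  m=+2: Y*=(0.041620, 0.318282)  Y=(0.523261, 0.175388)  product (-0.034045, 0.173844)
  m=+3: Y*=(-0.035597, 0.053123)  Y=(0.258980, 0.136519)  product (-0.016471, 0.008898)
  m=+4: Y*=(0.346664, -0.092239)  Y=(0.081453, 0.061515)  product (0.033911, 0.013812)
  m=+5: Y*=(-0.097296, -0.048246)  Y=(0.017627, 0.018462)  product (-0.000824, -0.002647)
  m=+6: Y*=(-0.123394, -0.300123)  Y=(0.002647, 0.003865)  product (0.000833, -0.001271)
  m=+7: Y*=(-0.144399, 0.421149)  Y=(0.000261, 0.000557)  product (-0.000272, 0.000030)
  m=+8: Y*=(0.216809, -0.124166)  Y=(0.000014, 0.000049)  product (0.000009, 0.000009)
Σ over m = (-0.062018, -0.000000); ×(4π/17) → (-0.045844, -0.000000). Real part: -0.045844

-0.045844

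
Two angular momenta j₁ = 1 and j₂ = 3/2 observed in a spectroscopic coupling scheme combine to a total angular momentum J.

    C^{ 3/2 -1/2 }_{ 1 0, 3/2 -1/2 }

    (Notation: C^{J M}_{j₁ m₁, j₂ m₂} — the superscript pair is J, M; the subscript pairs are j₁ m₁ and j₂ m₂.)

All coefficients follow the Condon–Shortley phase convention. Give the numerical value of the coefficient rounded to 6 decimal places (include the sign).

+√(1/15) ≈ +0.258199

j₁+j₂−J=1  J+j₁−j₂=1  J−j₁+j₂=2  j₁+j₂+J+1=5
(j₁±m₁, j₂±m₂, J±M) = (1,1,1,2,1,2)
P² = 4/15
sum k=0..1:
  [0] +1/1 = 1
  [1] −1/2 = -1/2
S = 1/2
C² = P²·S² = 1/15 ; C = +0.258199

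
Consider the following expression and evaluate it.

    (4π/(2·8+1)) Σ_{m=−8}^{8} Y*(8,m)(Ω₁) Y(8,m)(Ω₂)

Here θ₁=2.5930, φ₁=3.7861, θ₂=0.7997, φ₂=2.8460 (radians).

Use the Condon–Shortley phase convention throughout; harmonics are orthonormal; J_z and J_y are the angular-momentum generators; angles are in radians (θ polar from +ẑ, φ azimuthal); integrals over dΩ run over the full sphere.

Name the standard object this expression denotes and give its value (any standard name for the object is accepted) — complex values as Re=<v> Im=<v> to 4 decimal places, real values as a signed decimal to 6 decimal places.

This sum is the spherical-harmonic addition theorem: it equals the Legendre polynomial P_l(cos γ) of the angle γ between the two directions.
Expand P_8 via completeness: Σ_{m} conj(Y_{8,m}) at Ω₁ times Y_{8,m} at Ω₂ —
  [-8]  conj(Y_{8,-8})(Ω₁) = (0.001210, -0.002546) ; Y_{8,-8}(Ω₂) = (-0.025716, 0.025280) ; Δ = (0.000033, 0.000096)
  [-7]  conj(Y_{8,-7})(Ω₁) = (-0.003681, -0.018080) ; Y_{8,-7}(Ω₂) = (0.067001, -0.123126) ; Δ = (-0.002473, -0.000758)
  [-6]  conj(Y_{8,-6})(Ω₁) = (-0.056194, -0.049831) ; Y_{8,-6}(Ω₂) = (-0.064813, 0.315260) ; Δ = (0.019352, -0.014486)
  [-5]  conj(Y_{8,-5})(Ω₁) = (-0.211258, -0.017138) ; Y_{8,-5}(Ω₂) = (-0.042705, -0.458695) ; Δ = (0.001161, 0.097635)
  [-4]  conj(Y_{8,-4})(Ω₁) = (-0.349489, 0.220850) ; Y_{8,-4}(Ω₂) = (0.125578, 0.306875) ; Δ = (-0.111662, -0.079515)
  [-3]  conj(Y_{8,-3})(Ω₁) = (-0.177877, 0.468691) ; Y_{8,-3}(Ω₂) = (0.060712, 0.074464) ; Δ = (-0.045700, 0.015210)
  [-2]  conj(Y_{8,-2})(Ω₁) = (0.058842, 0.203264) ; Y_{8,-2}(Ω₂) = (-0.319742, -0.214634) ; Δ = (0.024813, -0.077621)
  [-1]  conj(Y_{8,-1})(Ω₁) = (-0.256800, -0.193004) ; Y_{8,-1}(Ω₂) = (0.081916, 0.024944) ; Δ = (-0.016222, -0.022216)
  [+0]  conj(Y_{8,0})(Ω₁) = (-0.332540, -0.000000) ; Y_{8,0}(Ω₂) = (0.360101, 0.000000) ; Δ = (-0.119748, -0.000000)
  [+1]  conj(Y_{8,1})(Ω₁) = (0.256800, -0.193004) ; Y_{8,1}(Ω₂) = (-0.081916, 0.024944) ; Δ = (-0.016222, 0.022216)
  [+2]  conj(Y_{8,2})(Ω₁) = (0.058842, -0.203264) ; Y_{8,2}(Ω₂) = (-0.319742, 0.214634) ; Δ = (0.024813, 0.077621)
  [+3]  conj(Y_{8,3})(Ω₁) = (0.177877, 0.468691) ; Y_{8,3}(Ω₂) = (-0.060712, 0.074464) ; Δ = (-0.045700, -0.015210)
  [+4]  conj(Y_{8,4})(Ω₁) = (-0.349489, -0.220850) ; Y_{8,4}(Ω₂) = (0.125578, -0.306875) ; Δ = (-0.111662, 0.079515)
  [+5]  conj(Y_{8,5})(Ω₁) = (0.211258, -0.017138) ; Y_{8,5}(Ω₂) = (0.042705, -0.458695) ; Δ = (0.001161, -0.097635)
  [+6]  conj(Y_{8,6})(Ω₁) = (-0.056194, 0.049831) ; Y_{8,6}(Ω₂) = (-0.064813, -0.315260) ; Δ = (0.019352, 0.014486)
  [+7]  conj(Y_{8,7})(Ω₁) = (0.003681, -0.018080) ; Y_{8,7}(Ω₂) = (-0.067001, -0.123126) ; Δ = (-0.002473, 0.000758)
  [+8]  conj(Y_{8,8})(Ω₁) = (0.001210, 0.002546) ; Y_{8,8}(Ω₂) = (-0.025716, -0.025280) ; Δ = (0.000033, -0.000096)
Σ over m = (-0.381141, 0.000000); ×(4π/17) → (-0.281739, 0.000000). Real part: -0.281739

Legendre polynomial (addition theorem), -0.281739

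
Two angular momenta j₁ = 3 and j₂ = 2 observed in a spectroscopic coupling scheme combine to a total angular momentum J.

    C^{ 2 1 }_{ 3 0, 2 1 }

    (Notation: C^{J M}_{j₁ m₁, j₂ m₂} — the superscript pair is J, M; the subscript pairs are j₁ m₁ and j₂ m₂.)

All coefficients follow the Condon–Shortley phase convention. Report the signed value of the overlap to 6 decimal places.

√[5·3!3!1!/8! · 3!3!3!1!3!1!] = √(81/14)
  +(−1)^2/∏(2,1,1,1,2,0)! = 1/4  (running 1/4)
  +(−1)^3/∏(3,0,0,0,3,1)! = -1/36  (running 2/9)
⟨..|..⟩ = √(81/14)·(2/9) = +0.534522

+0.534522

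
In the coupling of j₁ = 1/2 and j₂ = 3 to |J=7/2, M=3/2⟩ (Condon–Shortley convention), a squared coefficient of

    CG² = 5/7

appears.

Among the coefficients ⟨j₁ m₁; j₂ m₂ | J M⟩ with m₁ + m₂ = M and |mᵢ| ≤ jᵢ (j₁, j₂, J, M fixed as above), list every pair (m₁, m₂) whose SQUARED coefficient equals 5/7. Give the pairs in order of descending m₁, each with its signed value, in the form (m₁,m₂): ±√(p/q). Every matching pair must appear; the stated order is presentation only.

(1/2,1): +√(5/7)

Admissible pairs with m₁+m₂ = M = 3/2: (-1/2,2), (1/2,1)
  (m₁,m₂)=(1/2,1): CG² = 5/7, CG = +√(5/7)   ← matches the target
  (m₁,m₂)=(-1/2,2): CG² = 2/7, CG = +√(2/7)
Pairs with CG² = 5/7: (1/2,1): +√(5/7)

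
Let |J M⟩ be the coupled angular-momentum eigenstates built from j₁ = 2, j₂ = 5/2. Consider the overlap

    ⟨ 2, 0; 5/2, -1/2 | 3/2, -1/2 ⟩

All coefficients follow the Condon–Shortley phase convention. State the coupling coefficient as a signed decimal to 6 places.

√[4·3!1!2!/7! · 2!2!2!3!1!2!] = √(32/35)
  +(−1)^1/∏(1,2,1,1,0,1)! = -1/2  (running -1/2)
  +(−1)^2/∏(2,1,0,0,1,2)! = 1/4  (running -1/4)
⟨..|..⟩ = √(32/35)·(-1/4) = -0.239046

-0.239046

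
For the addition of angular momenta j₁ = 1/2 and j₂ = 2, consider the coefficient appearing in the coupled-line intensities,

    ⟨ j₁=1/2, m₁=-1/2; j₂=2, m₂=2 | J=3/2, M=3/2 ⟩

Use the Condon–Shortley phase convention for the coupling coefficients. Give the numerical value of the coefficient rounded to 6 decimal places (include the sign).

j₁+j₂−J=1  J+j₁−j₂=0  J−j₁+j₂=3  j₁+j₂+J+1=5
(j₁±m₁, j₂±m₂, J±M) = (0,1,4,0,3,0)
P² = 144/5
sum k=1..1:
  [1] −1/6 = -1/6
S = -1/6
C² = P²·S² = 4/5 ; C = -0.894427

−√(4/5) = -0.894427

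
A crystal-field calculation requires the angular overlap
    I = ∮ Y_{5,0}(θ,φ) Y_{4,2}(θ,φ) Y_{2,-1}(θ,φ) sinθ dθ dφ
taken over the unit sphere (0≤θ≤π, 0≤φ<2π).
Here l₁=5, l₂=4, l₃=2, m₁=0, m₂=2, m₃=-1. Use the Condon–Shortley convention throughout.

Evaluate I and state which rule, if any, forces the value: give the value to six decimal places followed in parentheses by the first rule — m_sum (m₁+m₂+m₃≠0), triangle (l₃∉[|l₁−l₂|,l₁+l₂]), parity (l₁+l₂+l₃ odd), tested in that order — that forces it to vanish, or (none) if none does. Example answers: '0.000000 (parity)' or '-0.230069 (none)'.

0.000000 (m_sum)

m-sum = 0 + 2 − 1 = 1 ≠ 0 ⇒ I = 0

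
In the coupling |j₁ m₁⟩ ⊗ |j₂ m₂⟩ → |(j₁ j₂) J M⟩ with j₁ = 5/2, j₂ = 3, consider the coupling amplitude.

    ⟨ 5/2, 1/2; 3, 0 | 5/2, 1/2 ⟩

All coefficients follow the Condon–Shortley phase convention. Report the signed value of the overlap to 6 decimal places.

-0.276026

triangle: 3!*2!*3!/9! = 72/362880
(j±m)!: 3!*2!*3!*3!*3!*2! = 5184
prefactor² = (2J+1)*Δ*N² = 216/35
  k=0: +1/(0!*3!*2!*3!*0!*0!) = 1/72
  k=1: −1/(1!*2!*1!*2!*1!*1!) = -1/4
  k=2: +1/(2!*1!*0!*1!*2!*2!) = 1/8
Σ = -1/9  ⇒  CG² = 216/35*(-1/9)² = 8/105
CG = −√(8/105) = -0.276026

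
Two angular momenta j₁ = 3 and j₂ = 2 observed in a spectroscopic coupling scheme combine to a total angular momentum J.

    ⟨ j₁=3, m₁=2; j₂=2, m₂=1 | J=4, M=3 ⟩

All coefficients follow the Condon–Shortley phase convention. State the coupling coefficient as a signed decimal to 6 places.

√[9·1!5!3!/10! · 5!1!3!1!7!1!] = √(6480)
  +(−1)^0/∏(0,1,1,3,4,0)! = 1/144  (running 1/144)
  +(−1)^1/∏(1,0,0,2,5,1)! = -1/240  (running 1/360)
⟨..|..⟩ = √(6480)·(1/360) = +0.223607

+√(1/20) ≈ +0.223607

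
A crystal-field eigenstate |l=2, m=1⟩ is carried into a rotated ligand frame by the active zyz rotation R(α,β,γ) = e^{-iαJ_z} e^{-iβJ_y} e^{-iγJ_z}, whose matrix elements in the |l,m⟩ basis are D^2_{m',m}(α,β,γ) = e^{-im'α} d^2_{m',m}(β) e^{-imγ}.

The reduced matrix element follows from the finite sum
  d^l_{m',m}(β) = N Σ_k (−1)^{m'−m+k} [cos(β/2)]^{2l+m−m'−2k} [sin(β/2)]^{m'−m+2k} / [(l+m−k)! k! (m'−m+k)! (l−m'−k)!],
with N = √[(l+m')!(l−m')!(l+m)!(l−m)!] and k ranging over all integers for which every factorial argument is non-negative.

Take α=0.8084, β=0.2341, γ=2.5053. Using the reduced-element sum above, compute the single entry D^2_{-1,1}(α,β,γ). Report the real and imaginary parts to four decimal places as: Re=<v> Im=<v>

First d^2_{-1,1}(β=0.2341), then the phase factors e^{-i(-1)α} and e^{-i(1)γ}:
c=cos(0.234100/2)=0.993157, s=sin(0.234100/2)=0.116783; N=√[1·6·6·1]=6.000000
k∈{2,3} keeps every argument non-negative
  k=2: (−1)^0·6.0000/(2)·0.9932^2·0.1168^2 = +0.040357
  k=3: (−1)^1·6.0000/(6)·0.9932^0·0.1168^4 = -0.000186
d^2_{-1,1}(0.2341) = +0.040357 -0.000186 = +0.040171
Attach z-rotation phases: D = e^{-i(-1)(0.8084)}·(+0.040171)·e^{-i(1)(2.5053)} = -0.005052-0.039852i

Re=-0.0051 Im=-0.0399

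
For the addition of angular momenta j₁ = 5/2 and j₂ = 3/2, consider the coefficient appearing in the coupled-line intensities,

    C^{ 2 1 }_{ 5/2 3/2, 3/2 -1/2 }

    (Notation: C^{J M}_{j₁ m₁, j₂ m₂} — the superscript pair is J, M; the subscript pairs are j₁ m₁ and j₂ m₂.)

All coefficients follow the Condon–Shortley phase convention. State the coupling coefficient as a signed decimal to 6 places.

triangle: 2!·3!·1!/7! = 12/5040
(j±m)!: 4!·1!·1!·2!·3!·1! = 288
prefactor² = (2J+1)·Δ·N² = 24/7
  k=0: +1/(0!·2!·1!·1!·2!·0!) = 1/4
  k=1: −1/(1!·1!·0!·0!·3!·1!) = -1/6
Σ = 1/12  ⇒  CG² = 24/7·(1/12)² = 1/42
CG = +√(1/42) = +0.154303

+√(1/42) = +0.154303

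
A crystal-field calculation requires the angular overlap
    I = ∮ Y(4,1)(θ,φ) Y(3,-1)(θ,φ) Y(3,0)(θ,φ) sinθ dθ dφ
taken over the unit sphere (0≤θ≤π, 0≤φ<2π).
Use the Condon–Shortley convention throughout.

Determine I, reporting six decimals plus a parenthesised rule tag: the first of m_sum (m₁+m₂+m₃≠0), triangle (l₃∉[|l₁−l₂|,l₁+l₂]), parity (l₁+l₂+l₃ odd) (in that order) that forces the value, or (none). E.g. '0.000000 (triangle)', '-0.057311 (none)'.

-0.099323 (none)

Checks pass: Σm=0; 10 even; l₃=3∈[1,7].
(2·4+1)(2·3+1)(2·3+1) = 441
Δ: 4! 4! 2! / 11! → 1/34650
sum: t=1:−1/72 t=2:+1/16 t=3:−1/72 = 5/144
3j²(4 3 3; 0 0 0) = Δ·Π!·Σ² = 2/77  (sign -1)
sum: t=0:+1/288 t=1:−1/24 t=2:+1/48 = -5/288
3j²(4 3 3; 1 -1 0) = Δ·Π!·Σ² = 5/462  (sign +1)
combine: 4πI² = 441·2/77·5/462 = 15/121
take √, sign -1: I = -0.09932258
No selection rule forces the value: the integral is nonzero (none).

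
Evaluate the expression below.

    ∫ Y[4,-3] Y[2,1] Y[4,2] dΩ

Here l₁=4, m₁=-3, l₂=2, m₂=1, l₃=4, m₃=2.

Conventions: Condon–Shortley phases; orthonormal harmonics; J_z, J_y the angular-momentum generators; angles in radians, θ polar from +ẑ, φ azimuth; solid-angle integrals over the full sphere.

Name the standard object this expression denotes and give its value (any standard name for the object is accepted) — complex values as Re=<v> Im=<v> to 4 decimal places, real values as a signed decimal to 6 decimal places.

This is a Gaunt coefficient — the integral of a triple product of spherical harmonics over the sphere.
m-sum 0 ✓  L=10 even ✓  2≤4≤6 ✓
Π(2lᵢ+1) = 9×5×9 = 405
triangle coeff Δ(4,2,4) = 1/13860
Σ_t [0,2]: t=0:+1/192 t=1:−1/36 t=2:+1/192 = -5/288
(3j)²=20/693 [(4 2 4; 0 0 0)], sign=-1
Σ_t [1,2]: t=1:−1/1440 t=2:+1/240 = 1/288
(3j)²=5/132 [(4 2 4; -3 1 2)], sign=+1
⇒ 4πI² = 375/847
I = (-1)√(375/847/(4π)) = -0.18770204

Gaunt coefficient, -0.187702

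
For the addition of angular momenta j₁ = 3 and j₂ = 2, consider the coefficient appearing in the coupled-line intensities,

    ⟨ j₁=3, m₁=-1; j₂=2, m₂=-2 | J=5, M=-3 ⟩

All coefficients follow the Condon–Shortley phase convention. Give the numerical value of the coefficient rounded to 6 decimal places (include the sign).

j₁+j₂−J=0  J+j₁−j₂=6  J−j₁+j₂=4  j₁+j₂+J+1=11
(j₁±m₁, j₂±m₂, J±M) = (2,4,0,4,2,8)
P² = 442368
sum k=0..0:
  [0] +1/1152 = 1/1152
S = 1/1152
C² = P²·S² = 1/3 ; C = +0.577350

+√(1/3) ≈ +0.577350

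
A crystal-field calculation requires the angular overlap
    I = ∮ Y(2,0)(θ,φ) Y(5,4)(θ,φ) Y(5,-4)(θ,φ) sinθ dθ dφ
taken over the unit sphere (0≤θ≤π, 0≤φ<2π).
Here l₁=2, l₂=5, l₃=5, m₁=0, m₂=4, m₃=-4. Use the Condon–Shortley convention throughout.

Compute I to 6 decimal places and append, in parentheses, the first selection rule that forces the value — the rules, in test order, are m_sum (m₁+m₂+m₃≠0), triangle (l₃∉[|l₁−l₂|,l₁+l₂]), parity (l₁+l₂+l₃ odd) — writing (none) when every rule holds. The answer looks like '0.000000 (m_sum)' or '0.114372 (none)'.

-0.097044 (none)

m-sum 0 ✓  L=12 even ✓  3≤5≤7 ✓
Π(2lᵢ+1) = 5×11×11 = 605
triangle coeff Δ(2,5,5) = 1/38610
Σ_t [0,2]: t=0:+1/2880 t=1:−1/576 t=2:+1/2880 = -1/960
(3j)²=10/429 [(2 5 5; 0 0 0)], sign=+1
Σ_t [1,2]: t=1:−1/40320 t=2:+1/20160 = 1/40320
(3j)²=6/715 [(2 5 5; 0 4 -4)], sign=-1
⇒ 4πI² = 20/169
I = (-1)√(20/169/(4π)) = -0.09704356
No selection rule forces the value: the integral is nonzero (none).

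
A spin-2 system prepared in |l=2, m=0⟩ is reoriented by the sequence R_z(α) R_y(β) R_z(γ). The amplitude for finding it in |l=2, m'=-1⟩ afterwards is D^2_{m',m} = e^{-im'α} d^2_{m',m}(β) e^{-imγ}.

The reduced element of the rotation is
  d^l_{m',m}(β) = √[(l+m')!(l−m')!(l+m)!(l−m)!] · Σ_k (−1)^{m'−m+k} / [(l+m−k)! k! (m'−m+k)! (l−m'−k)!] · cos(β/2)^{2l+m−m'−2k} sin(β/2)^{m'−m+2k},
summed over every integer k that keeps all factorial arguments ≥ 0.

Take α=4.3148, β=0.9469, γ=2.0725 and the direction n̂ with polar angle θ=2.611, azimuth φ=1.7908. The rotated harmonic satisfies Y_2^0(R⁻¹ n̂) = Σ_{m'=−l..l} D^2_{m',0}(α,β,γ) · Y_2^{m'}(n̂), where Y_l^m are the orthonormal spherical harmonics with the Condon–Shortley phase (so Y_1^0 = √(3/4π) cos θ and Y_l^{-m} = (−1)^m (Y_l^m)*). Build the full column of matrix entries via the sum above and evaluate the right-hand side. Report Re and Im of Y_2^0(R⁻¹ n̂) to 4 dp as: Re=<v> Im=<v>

Need the full column D^2_{m',0} for m'=−2..2 at α=4.3148, β=0.9469, γ=2.0725.
cos(β/2)=0.890001, sin(β/2)=0.455959
d^2_{-2,0}: single k=2 term ⇒ +0.403375;  D = -0.282426+0.288005i
d^2_{-1,0}: k∈[1..2] ⇒ +0.787359 -0.206654 = +0.580704;  D = -0.224847-0.535408i
d^2_{0,0}: k∈[0..2] ⇒ +0.627424 -0.658708 +0.043222 = +0.011938;  D = +0.011938+0.000000i
d^2_{1,0}: k∈[0..1] ⇒ -0.787359 +0.206654 = -0.580704;  D = +0.224847-0.535408i
d^2_{2,0}: single k=0 term ⇒ +0.403375;  D = -0.282426-0.288005i
Y_2^{m'}(θ=2.611,φ=1.7908) and Σ D·Y over m':
  (-0.2824+0.2880i)·(-0.0895+0.0421i)  (-0.2248-0.5354i)·(+0.0736+0.3291i)  (+0.0119+0.0000i)·(+0.3885+0.0000i)  (+0.2248-0.5354i)·(-0.0736+0.3291i)  (-0.2824-0.2880i)·(-0.0895-0.0421i)
Y_2^0(R⁻¹ n̂) = +0.350196+0.000000i

Re=0.3502 Im=0.0000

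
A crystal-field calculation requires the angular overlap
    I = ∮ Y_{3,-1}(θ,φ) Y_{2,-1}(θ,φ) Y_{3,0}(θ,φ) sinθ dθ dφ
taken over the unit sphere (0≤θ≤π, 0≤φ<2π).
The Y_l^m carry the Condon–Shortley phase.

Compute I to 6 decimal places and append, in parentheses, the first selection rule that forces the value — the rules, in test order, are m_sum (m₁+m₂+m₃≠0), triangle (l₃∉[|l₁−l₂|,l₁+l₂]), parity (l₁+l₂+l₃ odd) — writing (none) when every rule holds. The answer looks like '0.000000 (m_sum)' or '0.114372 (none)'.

Σmᵢ = -2 ≠ 0, so the φ-integral vanishes; I = 0

0.000000 (m_sum)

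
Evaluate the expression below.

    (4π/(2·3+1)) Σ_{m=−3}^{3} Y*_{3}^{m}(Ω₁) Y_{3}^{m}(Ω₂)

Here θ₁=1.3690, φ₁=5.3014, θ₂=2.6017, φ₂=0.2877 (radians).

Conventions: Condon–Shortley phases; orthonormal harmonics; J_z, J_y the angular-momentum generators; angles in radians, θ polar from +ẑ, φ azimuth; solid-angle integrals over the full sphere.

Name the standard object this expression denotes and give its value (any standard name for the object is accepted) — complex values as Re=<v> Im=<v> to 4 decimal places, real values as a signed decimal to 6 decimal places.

Legendre polynomial (addition theorem), +0.033666

This sum is the spherical-harmonic addition theorem: it equals the Legendre polynomial P_l(cos γ) of the angle γ between the two directions.
Term-by-term m-sum for l=3 (normalisation 4π/7 = 1.795196):
  m=-3: Y*=-0.38481 - 0.07650j  Y=0.03684 - 0.04306j  product -0.01747 + 0.01375j
  m=-2: Y*=-0.07525 - 0.18164j  Y=-0.19434 + 0.12605j  product 0.03752 + 0.02581j
  m=-1: Y*=-0.14057 + 0.21039j  Y=0.42673 - 0.12627j  product -0.03342 + 0.10753j
  m=+0: Y*=-0.20936 + 0.00000j  Y=-0.21728 + 0.00000j  product 0.04549 + 0.00000j
  m=+1: Y*=0.14057 + 0.21039j  Y=-0.42673 - 0.12627j  product -0.03342 - 0.10753j
  m=+2: Y*=-0.07525 + 0.18164j  Y=-0.19434 - 0.12605j  product 0.03752 - 0.02581j
  m=+3: Y*=0.38481 - 0.07650j  Y=-0.03684 - 0.04306j  product -0.01747 - 0.01375j
Accumulated sum 0.01875 + 0.00000j; after 4π/(2l+1) scaling, 0.03367 + 0.00000j ⇒ P_3 = 0.033666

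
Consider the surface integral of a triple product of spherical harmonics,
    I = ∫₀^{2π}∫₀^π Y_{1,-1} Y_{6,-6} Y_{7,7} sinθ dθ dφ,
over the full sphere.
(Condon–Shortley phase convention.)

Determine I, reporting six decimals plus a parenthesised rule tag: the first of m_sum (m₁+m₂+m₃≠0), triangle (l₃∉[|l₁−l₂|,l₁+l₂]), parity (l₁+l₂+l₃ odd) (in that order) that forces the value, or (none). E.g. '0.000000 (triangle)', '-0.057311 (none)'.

m-sum 0 ✓  L=14 even ✓  5≤7≤7 ✓
Π(2lᵢ+1) = 3×13×15 = 585
triangle coeff Δ(1,6,7) = 1/1365
Σ_t [0,0]: t=0:+1/518400 = 1/518400
(3j)²=7/195 [(1 6 7; 0 0 0)], sign=-1
Σ_t [0,0]: t=0:+1/958003200 = 1/958003200
(3j)²=1/15 [(1 6 7; -1 -6 7)], sign=+1
⇒ 4πI² = 7/5
I = (-1)√(7/5/(4π)) = -0.33377906
No selection rule forces the value: the integral is nonzero (none).

-0.333779 (none)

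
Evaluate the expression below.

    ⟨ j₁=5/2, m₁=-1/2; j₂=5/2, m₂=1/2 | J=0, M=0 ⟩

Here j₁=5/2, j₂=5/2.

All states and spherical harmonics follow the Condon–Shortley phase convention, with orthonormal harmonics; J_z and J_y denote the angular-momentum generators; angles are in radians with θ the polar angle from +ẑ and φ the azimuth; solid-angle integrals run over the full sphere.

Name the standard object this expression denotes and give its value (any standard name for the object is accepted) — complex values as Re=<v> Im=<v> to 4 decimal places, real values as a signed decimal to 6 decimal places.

This is a Clebsch–Gordan (vector-coupling) coefficient.
√[1·5!0!0!/6! · 2!3!3!2!0!0!] = √(24)
  +(−1)^3/∏(3,2,0,0,0,0)! = -1/12  (running -1/12)
⟨..|..⟩ = √(24)·(-1/12) = -0.408248

Clebsch–Gordan coefficient, −√(1/6) ≈ -0.408248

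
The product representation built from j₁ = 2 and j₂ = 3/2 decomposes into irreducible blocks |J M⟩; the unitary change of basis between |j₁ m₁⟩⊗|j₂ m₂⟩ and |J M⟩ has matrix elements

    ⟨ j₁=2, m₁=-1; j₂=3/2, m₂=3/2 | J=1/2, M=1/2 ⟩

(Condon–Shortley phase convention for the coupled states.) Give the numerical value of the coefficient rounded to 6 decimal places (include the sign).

j₁+j₂−J=3  J+j₁−j₂=1  J−j₁+j₂=0  j₁+j₂+J+1=5
(j₁±m₁, j₂±m₂, J±M) = (1,3,3,0,1,0)
P² = 18/5
sum k=3..3:
  [3] −1/6 = -1/6
S = -1/6
C² = P²·S² = 1/10 ; C = -0.316228

−√(1/10) ≈ -0.316228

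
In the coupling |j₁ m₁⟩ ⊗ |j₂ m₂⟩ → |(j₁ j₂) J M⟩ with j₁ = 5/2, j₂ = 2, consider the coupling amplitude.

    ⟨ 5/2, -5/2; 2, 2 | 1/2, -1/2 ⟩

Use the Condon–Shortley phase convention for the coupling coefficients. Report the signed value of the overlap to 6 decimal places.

+0.577350  (= +√(1/3))

triangle: 4!·1!·0!/6! = 24/720
(j±m)!: 0!·5!·4!·0!·0!·1! = 2880
prefactor² = (2J+1)·Δ·N² = 192
  k=4: +1/(4!·0!·1!·0!·0!·0!) = 1/24
Σ = 1/24  ⇒  CG² = 192·(1/24)² = 1/3
CG = +√(1/3) = +0.577350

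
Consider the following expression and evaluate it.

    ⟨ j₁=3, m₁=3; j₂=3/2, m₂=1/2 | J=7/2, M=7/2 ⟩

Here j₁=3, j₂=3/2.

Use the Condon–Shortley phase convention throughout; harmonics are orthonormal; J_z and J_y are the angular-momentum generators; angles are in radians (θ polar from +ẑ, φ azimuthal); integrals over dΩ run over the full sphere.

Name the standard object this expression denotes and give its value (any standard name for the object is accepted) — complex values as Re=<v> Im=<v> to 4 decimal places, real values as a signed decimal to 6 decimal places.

This is a Clebsch–Gordan (vector-coupling) coefficient.
√[8·1!5!2!/9! · 6!0!2!1!7!0!] = √(38400)
  +(−1)^0/∏(0,1,0,2,5,0)! = 1/240  (running 1/240)
⟨..|..⟩ = √(38400)·(1/240) = +0.816497

Clebsch–Gordan coefficient, +√(2/3) ≈ +0.816497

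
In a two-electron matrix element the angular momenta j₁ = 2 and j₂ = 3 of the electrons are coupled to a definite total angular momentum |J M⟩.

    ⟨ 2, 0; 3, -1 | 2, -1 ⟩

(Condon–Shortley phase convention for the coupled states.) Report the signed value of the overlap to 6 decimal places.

j₁+j₂−J=3  J+j₁−j₂=1  J−j₁+j₂=3  j₁+j₂+J+1=8
(j₁±m₁, j₂±m₂, J±M) = (2,2,2,4,1,3)
P² = 36/7
sum k=1..2:
  [1] −1/4 = -1/4
  [2] +1/12 = 1/12
S = -1/6
C² = P²·S² = 1/7 ; C = -0.377964

-0.377964  (= −√(1/7))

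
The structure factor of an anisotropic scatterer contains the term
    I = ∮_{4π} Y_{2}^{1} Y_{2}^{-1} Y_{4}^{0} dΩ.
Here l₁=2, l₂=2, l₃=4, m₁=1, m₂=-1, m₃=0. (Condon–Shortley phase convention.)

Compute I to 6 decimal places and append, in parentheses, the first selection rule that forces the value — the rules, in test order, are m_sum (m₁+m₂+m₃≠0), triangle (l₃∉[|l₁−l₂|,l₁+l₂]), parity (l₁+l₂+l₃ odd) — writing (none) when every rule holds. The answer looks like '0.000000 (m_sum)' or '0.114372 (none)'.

m-sum 0 ✓  L=8 even ✓  0≤4≤4 ✓
Π(2lᵢ+1) = 5×5×9 = 225
triangle coeff Δ(2,2,4) = 1/630
Σ_t [0,0]: t=0:+1/16 = 1/16
(3j)²=2/35 [(2 2 4; 0 0 0)], sign=+1
Σ_t [0,0]: t=0:+1/36 = 1/36
(3j)²=8/315 [(2 2 4; 1 -1 0)], sign=+1
⇒ 4πI² = 16/49
I = (+1)√(16/49/(4π)) = 0.16119702
No selection rule forces the value: the integral is nonzero (none).

0.161197 (none)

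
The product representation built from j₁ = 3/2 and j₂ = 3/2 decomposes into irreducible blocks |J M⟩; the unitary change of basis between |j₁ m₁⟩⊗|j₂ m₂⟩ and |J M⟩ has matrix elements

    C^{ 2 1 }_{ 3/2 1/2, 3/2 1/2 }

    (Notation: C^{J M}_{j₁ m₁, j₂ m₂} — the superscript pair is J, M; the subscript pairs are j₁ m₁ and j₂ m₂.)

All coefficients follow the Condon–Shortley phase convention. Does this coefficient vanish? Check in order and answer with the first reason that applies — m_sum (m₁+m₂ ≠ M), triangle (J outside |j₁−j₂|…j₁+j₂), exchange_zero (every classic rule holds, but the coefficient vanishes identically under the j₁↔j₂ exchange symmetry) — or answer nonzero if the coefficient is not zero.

m-sum: m₁+m₂ = 1/2+1/2 = 1, M = 1  ✓
triangle: |j₁−j₂| = 0 ≤ J = 2 ≤ j₁+j₂ = 3  ✓
exchange: j₁=j₂ and m₁=m₂, and (−1)^(j₁+j₂−J) = (−1)^1 = −1 forces ⟨j₁m₁;j₂m₂|JM⟩ = −⟨j₂m₂;j₁m₁|JM⟩ = −⟨j₁m₁;j₂m₂|JM⟩ ⇒ the coefficient vanishes identically
Racah sum check: Σ_k collapses to 0 ⇒ CG = 0

exchange_zero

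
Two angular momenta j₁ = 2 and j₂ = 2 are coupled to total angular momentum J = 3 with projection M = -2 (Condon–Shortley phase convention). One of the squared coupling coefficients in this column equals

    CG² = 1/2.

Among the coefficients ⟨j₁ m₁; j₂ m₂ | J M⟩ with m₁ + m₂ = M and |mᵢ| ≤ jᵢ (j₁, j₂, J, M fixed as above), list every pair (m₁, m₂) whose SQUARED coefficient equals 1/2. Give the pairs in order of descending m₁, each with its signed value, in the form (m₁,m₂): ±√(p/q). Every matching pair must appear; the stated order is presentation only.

(0,-2): +√(1/2); (-2,0): −√(1/2)

Admissible pairs with m₁+m₂ = M = -2: (-2,0), (-1,-1), (0,-2)
  (m₁,m₂)=(0,-2): CG² = 1/2, CG = +√(1/2)   ← matches the target
  (m₁,m₂)=(-1,-1): CG² = 0/1, CG = 0
  (m₁,m₂)=(-2,0): CG² = 1/2, CG = −√(1/2)   ← matches the target
Pairs with CG² = 1/2: (0,-2): +√(1/2); (-2,0): −√(1/2)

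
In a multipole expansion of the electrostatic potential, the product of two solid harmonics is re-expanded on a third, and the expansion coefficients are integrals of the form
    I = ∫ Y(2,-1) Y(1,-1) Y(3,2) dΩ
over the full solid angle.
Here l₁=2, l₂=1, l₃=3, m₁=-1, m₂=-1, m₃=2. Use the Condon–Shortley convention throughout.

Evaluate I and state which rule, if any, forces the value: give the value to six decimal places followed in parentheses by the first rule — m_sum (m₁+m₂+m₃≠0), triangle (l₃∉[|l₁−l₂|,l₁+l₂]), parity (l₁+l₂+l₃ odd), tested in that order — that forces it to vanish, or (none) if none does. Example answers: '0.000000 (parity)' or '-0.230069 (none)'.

0.261169 (none)

m-sum 0 ✓  L=6 even ✓  1≤3≤3 ✓
Π(2lᵢ+1) = 5×3×7 = 105
triangle coeff Δ(2,1,3) = 1/105
Σ_t [0,0]: t=0:+1/4 = 1/4
(3j)²=3/35 [(2 1 3; 0 0 0)], sign=-1
Σ_t [0,0]: t=0:+1/12 = 1/12
(3j)²=2/21 [(2 1 3; -1 -1 2)], sign=-1
⇒ 4πI² = 6/7
I = (+1)√(6/7/(4π)) = 0.26116903
No selection rule forces the value: the integral is nonzero (none).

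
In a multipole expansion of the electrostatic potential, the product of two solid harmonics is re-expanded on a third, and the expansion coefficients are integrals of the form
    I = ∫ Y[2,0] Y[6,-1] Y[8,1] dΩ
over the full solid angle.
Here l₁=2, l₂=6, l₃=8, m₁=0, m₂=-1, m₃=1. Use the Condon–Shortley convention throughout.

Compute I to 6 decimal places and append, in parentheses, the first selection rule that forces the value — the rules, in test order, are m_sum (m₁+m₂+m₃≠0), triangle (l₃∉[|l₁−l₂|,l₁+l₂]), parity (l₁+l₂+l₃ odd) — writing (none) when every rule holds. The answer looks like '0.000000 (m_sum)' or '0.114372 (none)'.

m-sum 0 ✓  L=16 even ✓  4≤8≤8 ✓
Π(2lᵢ+1) = 5×13×17 = 1105
triangle coeff Δ(2,6,8) = 1/30940
Σ_t [0,0]: t=0:+1/2073600 = 1/2073600
(3j)²=28/1105 [(2 6 8; 0 0 0)], sign=+1
Σ_t [0,0]: t=0:+1/2419200 = 1/2419200
(3j)²=27/1105 [(2 6 8; 0 -1 1)], sign=-1
⇒ 4πI² = 756/1105
I = (-1)√(756/1105/(4π)) = -0.23333228
No selection rule forces the value: the integral is nonzero (none).

-0.233332 (none)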